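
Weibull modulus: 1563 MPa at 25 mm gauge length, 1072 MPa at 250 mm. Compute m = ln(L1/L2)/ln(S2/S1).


Formula: m = ln(L1/L2) / ln(S2/S1)
Step 1: ln(L1/L2) = ln(25/250) = -2.30259
Step 2: S2/S1 = 1072/1563 = 0.68586
Step 3: ln(S2/S1) = ln(0.68586) = -0.37708
Step 4: m = -2.30259 / -0.37708 = 6.11

6.11 (Weibull m)


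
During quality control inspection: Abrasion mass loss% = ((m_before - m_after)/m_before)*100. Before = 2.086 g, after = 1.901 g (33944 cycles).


Formula: Mass loss% = ((m_before - m_after) / m_before) * 100
Step 1: Mass loss = 2.086 - 1.901 = 0.185 g
Step 2: Ratio = 0.185 / 2.086 = 0.0886865
Step 3: Mass loss% = 0.0886865 * 100 = 8.86865% ≈ 8.87%

8.87%


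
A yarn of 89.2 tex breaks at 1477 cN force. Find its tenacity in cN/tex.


Formula: Tenacity = Breaking force / Linear density
Tenacity = 1477 cN / 89.2 tex
Tenacity = 16.56 cN/tex

16.56 cN/tex


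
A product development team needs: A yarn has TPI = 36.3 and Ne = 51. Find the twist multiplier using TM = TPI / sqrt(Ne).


Formula: TM = TPI / sqrt(Ne)
Step 1: sqrt(Ne) = sqrt(51) = 7.1414
Step 2: TM = 36.3 / 7.1414 = 5.08

5.08 TM


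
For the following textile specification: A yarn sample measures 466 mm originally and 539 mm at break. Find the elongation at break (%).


Formula: Elongation (%) = ((L_break - L0) / L0) * 100
Step 1: Extension = 539 - 466 = 73 mm
Step 2: Elongation = (73 / 466) * 100
Step 3: Elongation = 0.156652 * 100 = 15.6652% ≈ 15.7%

15.7%


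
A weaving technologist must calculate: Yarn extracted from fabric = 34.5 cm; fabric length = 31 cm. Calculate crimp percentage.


Formula: Crimp% = ((L_yarn - L_fabric) / L_fabric) * 100
Step 1: Extension = 34.5 - 31 = 3.5 cm
Step 2: Crimp% = (3.5 / 31) * 100
Step 3: Crimp% = 0.112903 * 100 = 11.2903% ≈ 11.3%

11.3%


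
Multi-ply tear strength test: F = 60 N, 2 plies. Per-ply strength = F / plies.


Formula: Per-ply strength = Total force / Number of plies
Per-ply = 60 N / 2
Per-ply = 30 N

30 N


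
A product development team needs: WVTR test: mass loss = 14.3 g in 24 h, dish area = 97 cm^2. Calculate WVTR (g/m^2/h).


Formula: WVTR = mass_loss / (area * time)
Step 1: Convert area: 97 cm^2 = 0.0097 m^2
Step 2: WVTR = 14.3 g / (0.0097 m^2 * 24 h)
Step 3: WVTR = 14.3 / 0.2328 = 61.4 g/m^2/h

61.4 g/m^2/h


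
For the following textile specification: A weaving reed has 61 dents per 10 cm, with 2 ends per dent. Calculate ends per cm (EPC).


Formula: EPC = (dents per 10 cm * ends per dent) / 10
Step 1: Total ends per 10 cm = 61 * 2 = 122
Step 2: EPC = 122 / 10 = 12.2 ends/cm

12.2 ends/cm


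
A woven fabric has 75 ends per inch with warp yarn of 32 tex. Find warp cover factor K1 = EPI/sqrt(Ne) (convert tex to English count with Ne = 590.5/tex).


Formula: K1 = EPI / sqrt(Ne), with Ne = 590.5 / tex_warp
Step 1: Ne = 590.5 / 32 = 18.453
Step 2: sqrt(Ne) = sqrt(18.453) = 4.2957
Step 3: K1 = 75 / 4.2957 = 17.5

17.5


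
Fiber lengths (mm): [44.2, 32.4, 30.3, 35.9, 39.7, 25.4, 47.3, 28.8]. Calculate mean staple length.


Formula: Mean = sum of lengths / count
Sum = 44.2 + 32.4 + 30.3 + 35.9 + 39.7 + 25.4 + 47.3 + 28.8
Sum = 284.0 mm
Mean = 284.0 / 8 = 35.50 mm

35.50 mm


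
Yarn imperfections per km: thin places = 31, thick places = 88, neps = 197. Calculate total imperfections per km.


Formula: Total = thin places + thick places + neps
Total = 31 + 88 + 197
Total = 316 imperfections/km

316 imperfections/km


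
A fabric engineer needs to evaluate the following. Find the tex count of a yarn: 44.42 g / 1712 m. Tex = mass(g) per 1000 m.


Formula: Tex = (mass_g / length_m) * 1000
Substituting: Tex = (44.42 / 1712) * 1000
Intermediate: 44.42 / 1712 = 0.02594626 g/m
Tex = 0.02594626 * 1000 = 25.95 tex

25.95 tex


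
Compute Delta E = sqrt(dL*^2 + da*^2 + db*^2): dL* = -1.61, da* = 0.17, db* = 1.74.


Formula: Delta E = sqrt(dL*^2 + da*^2 + db*^2)
Step 1: dL*^2 = (-1.61)^2 = 2.5921
Step 2: da*^2 = 0.17^2 = 0.0289
Step 3: db*^2 = 1.74^2 = 3.0276
Step 4: Sum = 2.5921 + 0.0289 + 3.0276 = 5.6486
Step 5: Delta E = sqrt(5.6486) = 2.38

2.38 Delta E


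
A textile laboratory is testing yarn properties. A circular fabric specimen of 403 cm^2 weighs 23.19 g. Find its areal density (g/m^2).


Formula: GSM = mass_g / area_m2
Step 1: Convert area: 403 cm^2 = 403 / 10000 = 0.0403 m^2
Step 2: GSM = 23.19 g / 0.0403 m^2 = 575.4 g/m^2

575.4 g/m^2


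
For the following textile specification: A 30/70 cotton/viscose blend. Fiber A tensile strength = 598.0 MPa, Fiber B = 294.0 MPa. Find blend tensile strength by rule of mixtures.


Formula: Blend property = (fraction_A * property_A) + (fraction_B * property_B)
Step 1: Contribution A = 30/100 * 598.0 MPa = 179.4 MPa
Step 2: Contribution B = 70/100 * 294.0 MPa = 205.8 MPa
Step 3: Blend tensile strength = 179.4 + 205.8 = 385.2 MPa

385.2 MPa


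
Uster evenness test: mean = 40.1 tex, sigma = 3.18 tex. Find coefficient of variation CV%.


Formula: CV% = (standard deviation / mean) * 100
Step 1: Ratio = 3.18 / 40.1 = 0.079302
Step 2: CV% = 0.079302 * 100 = 7.9302% ≈ 7.9%

7.9%


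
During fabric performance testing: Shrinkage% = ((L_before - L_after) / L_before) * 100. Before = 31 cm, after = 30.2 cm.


Formula: Shrinkage% = ((L_before - L_after) / L_before) * 100
Step 1: Shrinkage = 31 - 30.2 = 0.8 cm
Step 2: Shrinkage% = (0.8 / 31) * 100
Step 3: Shrinkage% = 0.025806 * 100 = 2.5806% ≈ 2.6%

2.6%


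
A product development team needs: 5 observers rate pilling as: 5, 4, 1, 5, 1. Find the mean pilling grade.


Formula: Mean = sum / count
Sum = 5 + 4 + 1 + 5 + 1 = 16
Mean = 16 / 5 = 3.2

3.2


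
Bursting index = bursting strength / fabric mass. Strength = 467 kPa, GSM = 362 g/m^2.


Formula: Bursting Index = Bursting Strength / Fabric GSM
BI = 467 kPa / 362 g/m^2
BI = 1.290 kPa/(g/m^2)

1.290 kPa/(g/m^2)


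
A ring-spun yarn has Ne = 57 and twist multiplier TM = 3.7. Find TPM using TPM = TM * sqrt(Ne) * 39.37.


Formula: TPM = TM * sqrt(Ne) * 39.37
Step 1: sqrt(Ne) = sqrt(57) = 7.5498
Step 2: TM * sqrt(Ne) = 3.7 * 7.5498 = 27.9343
Step 3: TPM = 27.9343 * 39.37 = 1100 twists/m

1100 twists/m


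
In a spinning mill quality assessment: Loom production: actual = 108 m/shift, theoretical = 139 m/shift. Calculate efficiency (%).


Formula: Efficiency% = (Actual output / Theoretical output) * 100
Efficiency% = (108 / 139) * 100
Efficiency% = 0.776978 * 100 = 77.6978% ≈ 77.7%

77.7%


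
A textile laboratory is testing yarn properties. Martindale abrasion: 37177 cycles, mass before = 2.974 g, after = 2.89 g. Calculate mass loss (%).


Formula: Mass loss% = ((m_before - m_after) / m_before) * 100
Step 1: Mass loss = 2.974 - 2.89 = 0.084 g
Step 2: Ratio = 0.084 / 2.974 = 0.0282448
Step 3: Mass loss% = 0.0282448 * 100 = 2.82448% ≈ 2.82%

2.82%


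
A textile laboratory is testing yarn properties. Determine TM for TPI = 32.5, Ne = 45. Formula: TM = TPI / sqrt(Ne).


Formula: TM = TPI / sqrt(Ne)
Step 1: sqrt(Ne) = sqrt(45) = 6.7082
Step 2: TM = 32.5 / 6.7082 = 4.84

4.84 TM


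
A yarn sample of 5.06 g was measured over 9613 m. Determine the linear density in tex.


Formula: Tex = (mass_g / length_m) * 1000
Substituting: Tex = (5.06 / 9613) * 1000
Intermediate: 5.06 / 9613 = 0.00052637 g/m
Tex = 0.00052637 * 1000 = 0.53 tex

0.53 tex


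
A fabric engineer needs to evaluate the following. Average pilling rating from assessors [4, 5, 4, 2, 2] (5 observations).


Formula: Mean = sum / count
Sum = 4 + 5 + 4 + 2 + 2 = 17
Mean = 17 / 5 = 3.4

3.4


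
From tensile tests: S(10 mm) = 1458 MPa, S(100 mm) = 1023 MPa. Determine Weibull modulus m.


Formula: m = ln(L1/L2) / ln(S2/S1)
Step 1: ln(L1/L2) = ln(10/100) = -2.30259
Step 2: S2/S1 = 1023/1458 = 0.70165
Step 3: ln(S2/S1) = ln(0.70165) = -0.35432
Step 4: m = -2.30259 / -0.35432 = 6.50

6.50 (Weibull m)


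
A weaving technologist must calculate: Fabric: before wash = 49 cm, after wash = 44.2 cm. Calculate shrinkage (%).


Formula: Shrinkage% = ((L_before - L_after) / L_before) * 100
Step 1: Shrinkage = 49 - 44.2 = 4.8 cm
Step 2: Shrinkage% = (4.8 / 49) * 100
Step 3: Shrinkage% = 0.097959 * 100 = 9.7959% ≈ 9.8%

9.8%


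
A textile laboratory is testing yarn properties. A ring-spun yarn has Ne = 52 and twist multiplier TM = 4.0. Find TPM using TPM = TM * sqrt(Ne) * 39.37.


Formula: TPM = TM * sqrt(Ne) * 39.37
Step 1: sqrt(Ne) = sqrt(52) = 7.2111
Step 2: TM * sqrt(Ne) = 4.0 * 7.2111 = 28.8444
Step 3: TPM = 28.8444 * 39.37 = 1136 twists/m

1136 twists/m


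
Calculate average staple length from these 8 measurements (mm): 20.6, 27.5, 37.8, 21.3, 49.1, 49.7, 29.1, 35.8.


Formula: Mean = sum of lengths / count
Sum = 20.6 + 27.5 + 37.8 + 21.3 + 49.1 + 49.7 + 29.1 + 35.8
Sum = 270.9 mm
Mean = 270.9 / 8 = 33.86 mm

33.86 mm


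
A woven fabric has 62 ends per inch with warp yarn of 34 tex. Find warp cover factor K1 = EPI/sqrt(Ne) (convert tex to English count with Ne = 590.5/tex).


Formula: K1 = EPI / sqrt(Ne), with Ne = 590.5 / tex_warp
Step 1: Ne = 590.5 / 34 = 17.368
Step 2: sqrt(Ne) = sqrt(17.368) = 4.1675
Step 3: K1 = 62 / 4.1675 = 14.9

14.9


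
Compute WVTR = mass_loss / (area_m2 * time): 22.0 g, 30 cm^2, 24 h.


Formula: WVTR = mass_loss / (area * time)
Step 1: Convert area: 30 cm^2 = 0.003 m^2
Step 2: WVTR = 22.0 g / (0.003 m^2 * 24 h)
Step 3: WVTR = 22.0 / 0.072 = 305.6 g/m^2/h

305.6 g/m^2/h


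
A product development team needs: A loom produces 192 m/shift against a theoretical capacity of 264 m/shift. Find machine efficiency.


Formula: Efficiency% = (Actual output / Theoretical output) * 100
Efficiency% = (192 / 264) * 100
Efficiency% = 0.727273 * 100 = 72.7273% ≈ 72.7%

72.7%


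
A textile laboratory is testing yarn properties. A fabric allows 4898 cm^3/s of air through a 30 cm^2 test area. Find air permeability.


Formula: Air Permeability = Airflow / Test Area
AP = 4898 cm^3/s / 30 cm^2
AP = 163.3 cm^3/s/cm^2

163.3 cm^3/s/cm^2


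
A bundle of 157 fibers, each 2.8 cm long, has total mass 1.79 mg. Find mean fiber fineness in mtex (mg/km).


Formula: fineness (mtex) = mass (mg) / total length (km) = (mass_mg / total_length_m) * 1000
Step 1: Convert fiber length: 2.8 cm = 0.028 m
Step 2: Total fiber length = 157 * 0.028 = 4.396 m
Step 3: Linear density = 1.79 mg / 4.396 m = 0.4072 mg/m
Step 4: fineness = 0.4072 * 1000 = 407.2 mtex

407.2 mtex


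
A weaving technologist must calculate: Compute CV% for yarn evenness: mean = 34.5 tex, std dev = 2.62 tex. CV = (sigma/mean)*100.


Formula: CV% = (standard deviation / mean) * 100
Step 1: Ratio = 2.62 / 34.5 = 0.075942
Step 2: CV% = 0.075942 * 100 = 7.5942% ≈ 7.6%

7.6%


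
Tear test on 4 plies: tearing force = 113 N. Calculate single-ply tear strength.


Formula: Per-ply strength = Total force / Number of plies
Per-ply = 113 N / 4
Per-ply = 28.25 N

28.25 N


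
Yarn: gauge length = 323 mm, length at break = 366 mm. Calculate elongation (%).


Formula: Elongation (%) = ((L_break - L0) / L0) * 100
Step 1: Extension = 366 - 323 = 43 mm
Step 2: Elongation = (43 / 323) * 100
Step 3: Elongation = 0.133127 * 100 = 13.3127% ≈ 13.3%

13.3%


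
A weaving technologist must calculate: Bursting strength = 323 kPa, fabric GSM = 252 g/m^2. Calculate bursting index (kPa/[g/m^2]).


Formula: Bursting Index = Bursting Strength / Fabric GSM
BI = 323 kPa / 252 g/m^2
BI = 1.282 kPa/(g/m^2)

1.282 kPa/(g/m^2)


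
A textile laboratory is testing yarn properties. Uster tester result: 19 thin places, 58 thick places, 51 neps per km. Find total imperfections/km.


Formula: Total = thin places + thick places + neps
Total = 19 + 58 + 51
Total = 128 imperfections/km

128 imperfections/km


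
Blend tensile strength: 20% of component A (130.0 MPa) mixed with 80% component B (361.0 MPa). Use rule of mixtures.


Formula: Blend property = (fraction_A * property_A) + (fraction_B * property_B)
Step 1: Contribution A = 20/100 * 130.0 MPa = 26.0 MPa
Step 2: Contribution B = 80/100 * 361.0 MPa = 288.8 MPa
Step 3: Blend tensile strength = 26.0 + 288.8 = 314.8 MPa

314.8 MPa


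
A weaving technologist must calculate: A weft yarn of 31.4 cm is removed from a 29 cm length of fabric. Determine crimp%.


Formula: Crimp% = ((L_yarn - L_fabric) / L_fabric) * 100
Step 1: Extension = 31.4 - 29 = 2.4 cm
Step 2: Crimp% = (2.4 / 29) * 100
Step 3: Crimp% = 0.082759 * 100 = 8.2759% ≈ 8.3%

8.3%


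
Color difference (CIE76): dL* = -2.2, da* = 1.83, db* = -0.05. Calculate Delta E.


Formula: Delta E = sqrt(dL*^2 + da*^2 + db*^2)
Step 1: dL*^2 = (-2.2)^2 = 4.84
Step 2: da*^2 = 1.83^2 = 3.3489
Step 3: db*^2 = (-0.05)^2 = 0.0025
Step 4: Sum = 4.84 + 3.3489 + 0.0025 = 8.1914
Step 5: Delta E = sqrt(8.1914) = 2.86

2.86 Delta E


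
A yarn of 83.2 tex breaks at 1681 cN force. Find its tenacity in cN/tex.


Formula: Tenacity = Breaking force / Linear density
Tenacity = 1681 cN / 83.2 tex
Tenacity = 20.20 cN/tex

20.20 cN/tex


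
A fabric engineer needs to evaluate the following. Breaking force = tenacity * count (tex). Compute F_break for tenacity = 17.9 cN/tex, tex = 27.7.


Formula: Breaking force = Tenacity * Linear density
F = 17.9 cN/tex * 27.7 tex
F = 495.83 cN

495.83 cN


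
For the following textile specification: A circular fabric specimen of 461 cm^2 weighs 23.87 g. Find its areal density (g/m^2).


Formula: GSM = mass_g / area_m2
Step 1: Convert area: 461 cm^2 = 461 / 10000 = 0.0461 m^2
Step 2: GSM = 23.87 g / 0.0461 m^2 = 517.8 g/m^2

517.8 g/m^2


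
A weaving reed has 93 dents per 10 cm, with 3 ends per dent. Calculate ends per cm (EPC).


Formula: EPC = (dents per 10 cm * ends per dent) / 10
Step 1: Total ends per 10 cm = 93 * 3 = 279
Step 2: EPC = 279 / 10 = 27.9 ends/cm

27.9 ends/cm


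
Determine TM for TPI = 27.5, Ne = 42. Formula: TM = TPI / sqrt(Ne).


Formula: TM = TPI / sqrt(Ne)
Step 1: sqrt(Ne) = sqrt(42) = 6.4807
Step 2: TM = 27.5 / 6.4807 = 4.24

4.24 TM


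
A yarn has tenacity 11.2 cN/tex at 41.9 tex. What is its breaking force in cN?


Formula: Breaking force = Tenacity * Linear density
F = 11.2 cN/tex * 41.9 tex
F = 469.28 cN

469.28 cN


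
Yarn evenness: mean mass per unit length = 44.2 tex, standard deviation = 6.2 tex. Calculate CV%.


Formula: CV% = (standard deviation / mean) * 100
Step 1: Ratio = 6.2 / 44.2 = 0.140271
Step 2: CV% = 0.140271 * 100 = 14.0271% ≈ 14.0%

14.0%


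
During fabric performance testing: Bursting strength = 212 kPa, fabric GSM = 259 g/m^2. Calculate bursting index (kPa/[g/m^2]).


Formula: Bursting Index = Bursting Strength / Fabric GSM
BI = 212 kPa / 259 g/m^2
BI = 0.819 kPa/(g/m^2)

0.819 kPa/(g/m^2)


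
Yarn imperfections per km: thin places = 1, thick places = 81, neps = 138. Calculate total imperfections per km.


Formula: Total = thin places + thick places + neps
Total = 1 + 81 + 138
Total = 220 imperfections/km

220 imperfections/km


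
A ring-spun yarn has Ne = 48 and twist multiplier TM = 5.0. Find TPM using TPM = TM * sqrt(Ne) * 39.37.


Formula: TPM = TM * sqrt(Ne) * 39.37
Step 1: sqrt(Ne) = sqrt(48) = 6.9282
Step 2: TM * sqrt(Ne) = 5.0 * 6.9282 = 34.641
Step 3: TPM = 34.641 * 39.37 = 1364 twists/m

1364 twists/m


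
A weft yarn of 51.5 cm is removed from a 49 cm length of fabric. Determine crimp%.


Formula: Crimp% = ((L_yarn - L_fabric) / L_fabric) * 100
Step 1: Extension = 51.5 - 49 = 2.5 cm
Step 2: Crimp% = (2.5 / 49) * 100
Step 3: Crimp% = 0.05102 * 100 = 5.102% ≈ 5.1%

5.1%


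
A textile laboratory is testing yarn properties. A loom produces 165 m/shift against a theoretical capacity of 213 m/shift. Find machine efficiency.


Formula: Efficiency% = (Actual output / Theoretical output) * 100
Efficiency% = (165 / 213) * 100
Efficiency% = 0.774648 * 100 = 77.4648% ≈ 77.5%

77.5%


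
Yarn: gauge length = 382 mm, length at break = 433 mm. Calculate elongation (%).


Formula: Elongation (%) = ((L_break - L0) / L0) * 100
Step 1: Extension = 433 - 382 = 51 mm
Step 2: Elongation = (51 / 382) * 100
Step 3: Elongation = 0.133508 * 100 = 13.3508% ≈ 13.4%

13.4%


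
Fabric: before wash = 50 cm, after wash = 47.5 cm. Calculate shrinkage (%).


Formula: Shrinkage% = ((L_before - L_after) / L_before) * 100
Step 1: Shrinkage = 50 - 47.5 = 2.5 cm
Step 2: Shrinkage% = (2.5 / 50) * 100
Step 3: Shrinkage% = 0.05 * 100 = 5.0%

5.0%


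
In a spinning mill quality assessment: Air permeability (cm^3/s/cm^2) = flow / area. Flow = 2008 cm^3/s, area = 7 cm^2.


Formula: Air Permeability = Airflow / Test Area
AP = 2008 cm^3/s / 7 cm^2
AP = 286.9 cm^3/s/cm^2

286.9 cm^3/s/cm^2


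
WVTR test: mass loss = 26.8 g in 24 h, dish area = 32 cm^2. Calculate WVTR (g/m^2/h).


Formula: WVTR = mass_loss / (area * time)
Step 1: Convert area: 32 cm^2 = 0.0032 m^2
Step 2: WVTR = 26.8 g / (0.0032 m^2 * 24 h)
Step 3: WVTR = 26.8 / 0.0768 = 349.0 g/m^2/h

349.0 g/m^2/h


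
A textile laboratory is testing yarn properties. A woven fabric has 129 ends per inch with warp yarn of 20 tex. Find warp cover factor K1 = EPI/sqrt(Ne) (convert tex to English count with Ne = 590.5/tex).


Formula: K1 = EPI / sqrt(Ne), with Ne = 590.5 / tex_warp
Step 1: Ne = 590.5 / 20 = 29.525
Step 2: sqrt(Ne) = sqrt(29.525) = 5.4337
Step 3: K1 = 129 / 5.4337 = 23.7

23.7


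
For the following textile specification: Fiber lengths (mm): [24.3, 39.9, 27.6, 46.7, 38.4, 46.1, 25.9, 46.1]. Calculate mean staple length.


Formula: Mean = sum of lengths / count
Sum = 24.3 + 39.9 + 27.6 + 46.7 + 38.4 + 46.1 + 25.9 + 46.1
Sum = 295.0 mm
Mean = 295.0 / 8 = 36.88 mm

36.88 mm


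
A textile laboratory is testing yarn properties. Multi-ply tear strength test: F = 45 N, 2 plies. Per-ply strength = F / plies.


Formula: Per-ply strength = Total force / Number of plies
Per-ply = 45 N / 2
Per-ply = 22.5 N

22.5 N


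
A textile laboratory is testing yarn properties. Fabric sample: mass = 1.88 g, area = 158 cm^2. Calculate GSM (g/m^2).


Formula: GSM = mass_g / area_m2
Step 1: Convert area: 158 cm^2 = 158 / 10000 = 0.0158 m^2
Step 2: GSM = 1.88 g / 0.0158 m^2 = 119.0 g/m^2

119.0 g/m^2


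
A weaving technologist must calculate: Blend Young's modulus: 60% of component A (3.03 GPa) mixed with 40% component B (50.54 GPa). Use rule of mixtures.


Formula: Blend property = (fraction_A * property_A) + (fraction_B * property_B)
Step 1: Contribution A = 60/100 * 3.03 GPa = 1.818 GPa
Step 2: Contribution B = 40/100 * 50.54 GPa = 20.216 GPa
Step 3: Blend Young's modulus = 1.818 + 20.216 = 22.034 GPa

22.034 GPa


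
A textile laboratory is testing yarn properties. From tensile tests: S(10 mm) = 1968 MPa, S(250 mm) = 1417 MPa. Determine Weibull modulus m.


Formula: m = ln(L1/L2) / ln(S2/S1)
Step 1: ln(L1/L2) = ln(10/250) = -3.21888
Step 2: S2/S1 = 1417/1968 = 0.72002
Step 3: ln(S2/S1) = ln(0.72002) = -0.32848
Step 4: m = -3.21888 / -0.32848 = 9.80

9.80 (Weibull m)


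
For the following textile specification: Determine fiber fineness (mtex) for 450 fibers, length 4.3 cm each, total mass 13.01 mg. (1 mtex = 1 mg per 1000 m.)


Formula: fineness (mtex) = mass (mg) / total length (km) = (mass_mg / total_length_m) * 1000
Step 1: Convert fiber length: 4.3 cm = 0.043 m
Step 2: Total fiber length = 450 * 0.043 = 19.35 m
Step 3: Linear density = 13.01 mg / 19.35 m = 0.6724 mg/m
Step 4: fineness = 0.6724 * 1000 = 672.4 mtex

672.4 mtex


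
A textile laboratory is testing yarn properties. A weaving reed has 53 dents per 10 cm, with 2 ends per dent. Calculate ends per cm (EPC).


Formula: EPC = (dents per 10 cm * ends per dent) / 10
Step 1: Total ends per 10 cm = 53 * 2 = 106
Step 2: EPC = 106 / 10 = 10.6 ends/cm

10.6 ends/cm


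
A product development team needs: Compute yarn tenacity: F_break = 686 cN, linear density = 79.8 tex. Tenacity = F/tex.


Formula: Tenacity = Breaking force / Linear density
Tenacity = 686 cN / 79.8 tex
Tenacity = 8.60 cN/tex

8.60 cN/tex


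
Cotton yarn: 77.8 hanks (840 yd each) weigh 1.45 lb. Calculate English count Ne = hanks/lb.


Formula: Ne = hanks / mass_lb
Substituting: Ne = 77.8 / 1.45
Ne = 53.7

53.7 Ne


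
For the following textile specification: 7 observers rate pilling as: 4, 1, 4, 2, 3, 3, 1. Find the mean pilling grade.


Formula: Mean = sum / count
Sum = 4 + 1 + 4 + 2 + 3 + 3 + 1 = 18
Mean = 18 / 7 = 2.6

2.6


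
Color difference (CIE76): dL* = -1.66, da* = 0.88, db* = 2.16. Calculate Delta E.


Formula: Delta E = sqrt(dL*^2 + da*^2 + db*^2)
Step 1: dL*^2 = (-1.66)^2 = 2.7556
Step 2: da*^2 = 0.88^2 = 0.7744
Step 3: db*^2 = 2.16^2 = 4.6656
Step 4: Sum = 2.7556 + 0.7744 + 4.6656 = 8.1956
Step 5: Delta E = sqrt(8.1956) = 2.86

2.86 Delta E


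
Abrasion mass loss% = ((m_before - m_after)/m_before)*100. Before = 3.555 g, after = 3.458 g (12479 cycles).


Formula: Mass loss% = ((m_before - m_after) / m_before) * 100
Step 1: Mass loss = 3.555 - 3.458 = 0.097 g
Step 2: Ratio = 0.097 / 3.555 = 0.0272855
Step 3: Mass loss% = 0.0272855 * 100 = 2.72855% ≈ 2.73%

2.73%


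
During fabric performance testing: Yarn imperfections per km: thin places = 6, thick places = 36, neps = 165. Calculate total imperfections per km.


Formula: Total = thin places + thick places + neps
Total = 6 + 36 + 165
Total = 207 imperfections/km

207 imperfections/km


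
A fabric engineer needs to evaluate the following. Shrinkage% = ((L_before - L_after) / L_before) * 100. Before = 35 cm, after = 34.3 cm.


Formula: Shrinkage% = ((L_before - L_after) / L_before) * 100
Step 1: Shrinkage = 35 - 34.3 = 0.7 cm
Step 2: Shrinkage% = (0.7 / 35) * 100
Step 3: Shrinkage% = 0.02 * 100 = 2.0%

2.0%


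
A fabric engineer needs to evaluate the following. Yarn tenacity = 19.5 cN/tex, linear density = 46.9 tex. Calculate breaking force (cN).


Formula: Breaking force = Tenacity * Linear density
F = 19.5 cN/tex * 46.9 tex
F = 914.55 cN

914.55 cN


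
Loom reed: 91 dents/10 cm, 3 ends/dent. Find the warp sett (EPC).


Formula: EPC = (dents per 10 cm * ends per dent) / 10
Step 1: Total ends per 10 cm = 91 * 3 = 273
Step 2: EPC = 273 / 10 = 27.3 ends/cm

27.3 ends/cm


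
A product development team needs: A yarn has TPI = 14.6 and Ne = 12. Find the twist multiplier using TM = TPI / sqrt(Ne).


Formula: TM = TPI / sqrt(Ne)
Step 1: sqrt(Ne) = sqrt(12) = 3.4641
Step 2: TM = 14.6 / 3.4641 = 4.21

4.21 TM


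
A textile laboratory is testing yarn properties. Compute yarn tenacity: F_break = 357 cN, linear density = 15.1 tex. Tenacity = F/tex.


Formula: Tenacity = Breaking force / Linear density
Tenacity = 357 cN / 15.1 tex
Tenacity = 23.64 cN/tex

23.64 cN/tex


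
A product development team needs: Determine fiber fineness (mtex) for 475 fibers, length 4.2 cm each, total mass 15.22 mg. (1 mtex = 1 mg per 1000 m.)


Formula: fineness (mtex) = mass (mg) / total length (km) = (mass_mg / total_length_m) * 1000
Step 1: Convert fiber length: 4.2 cm = 0.042 m
Step 2: Total fiber length = 475 * 0.042 = 19.95 m
Step 3: Linear density = 15.22 mg / 19.95 m = 0.7629 mg/m
Step 4: fineness = 0.7629 * 1000 = 762.9 mtex

762.9 mtex


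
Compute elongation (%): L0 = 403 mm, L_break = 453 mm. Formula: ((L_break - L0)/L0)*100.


Formula: Elongation (%) = ((L_break - L0) / L0) * 100
Step 1: Extension = 453 - 403 = 50 mm
Step 2: Elongation = (50 / 403) * 100
Step 3: Elongation = 0.124069 * 100 = 12.4069% ≈ 12.4%

12.4%


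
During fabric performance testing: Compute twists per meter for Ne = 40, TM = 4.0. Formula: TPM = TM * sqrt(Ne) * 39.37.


Formula: TPM = TM * sqrt(Ne) * 39.37
Step 1: sqrt(Ne) = sqrt(40) = 6.3246
Step 2: TM * sqrt(Ne) = 4.0 * 6.3246 = 25.2984
Step 3: TPM = 25.2984 * 39.37 = 996 twists/m

996 twists/m


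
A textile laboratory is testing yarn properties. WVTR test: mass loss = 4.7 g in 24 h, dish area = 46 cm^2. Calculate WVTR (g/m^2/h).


Formula: WVTR = mass_loss / (area * time)
Step 1: Convert area: 46 cm^2 = 0.0046 m^2
Step 2: WVTR = 4.7 g / (0.0046 m^2 * 24 h)
Step 3: WVTR = 4.7 / 0.1104 = 42.6 g/m^2/h

42.6 g/m^2/h


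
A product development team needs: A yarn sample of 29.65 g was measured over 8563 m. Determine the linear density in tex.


Formula: Tex = (mass_g / length_m) * 1000
Substituting: Tex = (29.65 / 8563) * 1000
Intermediate: 29.65 / 8563 = 0.00346257 g/m
Tex = 0.00346257 * 1000 = 3.46 tex

3.46 tex


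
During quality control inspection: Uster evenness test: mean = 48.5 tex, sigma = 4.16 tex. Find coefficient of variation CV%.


Formula: CV% = (standard deviation / mean) * 100
Step 1: Ratio = 4.16 / 48.5 = 0.085773
Step 2: CV% = 0.085773 * 100 = 8.5773% ≈ 8.6%

8.6%


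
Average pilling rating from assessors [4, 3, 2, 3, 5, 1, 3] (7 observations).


Formula: Mean = sum / count
Sum = 4 + 3 + 2 + 3 + 5 + 1 + 3 = 21
Mean = 21 / 7 = 3.0

3.0


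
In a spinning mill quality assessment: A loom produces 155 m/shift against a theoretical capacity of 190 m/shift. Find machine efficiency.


Formula: Efficiency% = (Actual output / Theoretical output) * 100
Efficiency% = (155 / 190) * 100
Efficiency% = 0.815789 * 100 = 81.5789% ≈ 81.6%

81.6%


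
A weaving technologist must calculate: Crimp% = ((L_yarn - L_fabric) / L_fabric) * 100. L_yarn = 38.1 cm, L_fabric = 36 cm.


Formula: Crimp% = ((L_yarn - L_fabric) / L_fabric) * 100
Step 1: Extension = 38.1 - 36 = 2.1 cm
Step 2: Crimp% = (2.1 / 36) * 100
Step 3: Crimp% = 0.058333 * 100 = 5.8333% ≈ 5.8%

5.8%


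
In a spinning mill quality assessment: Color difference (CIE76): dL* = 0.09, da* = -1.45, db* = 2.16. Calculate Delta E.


Formula: Delta E = sqrt(dL*^2 + da*^2 + db*^2)
Step 1: dL*^2 = 0.09^2 = 0.0081
Step 2: da*^2 = (-1.45)^2 = 2.1025
Step 3: db*^2 = 2.16^2 = 4.6656
Step 4: Sum = 0.0081 + 2.1025 + 4.6656 = 6.7762
Step 5: Delta E = sqrt(6.7762) = 2.6

2.6 Delta E


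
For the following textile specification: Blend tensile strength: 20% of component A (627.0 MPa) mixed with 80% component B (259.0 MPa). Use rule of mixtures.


Formula: Blend property = (fraction_A * property_A) + (fraction_B * property_B)
Step 1: Contribution A = 20/100 * 627.0 MPa = 125.4 MPa
Step 2: Contribution B = 80/100 * 259.0 MPa = 207.2 MPa
Step 3: Blend tensile strength = 125.4 + 207.2 = 332.6 MPa

332.6 MPa


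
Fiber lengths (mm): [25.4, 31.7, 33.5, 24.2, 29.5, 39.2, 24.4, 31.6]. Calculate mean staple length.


Formula: Mean = sum of lengths / count
Sum = 25.4 + 31.7 + 33.5 + 24.2 + 29.5 + 39.2 + 24.4 + 31.6
Sum = 239.5 mm
Mean = 239.5 / 8 = 29.94 mm

29.94 mm


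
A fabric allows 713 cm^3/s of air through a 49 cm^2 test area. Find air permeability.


Formula: Air Permeability = Airflow / Test Area
AP = 713 cm^3/s / 49 cm^2
AP = 14.6 cm^3/s/cm^2

14.6 cm^3/s/cm^2


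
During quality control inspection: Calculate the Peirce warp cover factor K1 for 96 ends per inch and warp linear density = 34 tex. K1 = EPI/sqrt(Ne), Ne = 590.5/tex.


Formula: K1 = EPI / sqrt(Ne), with Ne = 590.5 / tex_warp
Step 1: Ne = 590.5 / 34 = 17.368
Step 2: sqrt(Ne) = sqrt(17.368) = 4.1675
Step 3: K1 = 96 / 4.1675 = 23.0

23.0


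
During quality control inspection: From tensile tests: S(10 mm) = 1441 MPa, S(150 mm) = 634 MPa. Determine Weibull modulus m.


Formula: m = ln(L1/L2) / ln(S2/S1)
Step 1: ln(L1/L2) = ln(10/150) = -2.70805
Step 2: S2/S1 = 634/1441 = 0.43997
Step 3: ln(S2/S1) = ln(0.43997) = -0.82105
Step 4: m = -2.70805 / -0.82105 = 3.30

3.30 (Weibull m)


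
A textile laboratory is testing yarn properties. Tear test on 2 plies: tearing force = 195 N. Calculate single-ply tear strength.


Formula: Per-ply strength = Total force / Number of plies
Per-ply = 195 N / 2
Per-ply = 97.5 N

97.5 N


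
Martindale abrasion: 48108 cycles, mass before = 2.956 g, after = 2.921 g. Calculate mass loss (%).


Formula: Mass loss% = ((m_before - m_after) / m_before) * 100
Step 1: Mass loss = 2.956 - 2.921 = 0.035 g
Step 2: Ratio = 0.035 / 2.956 = 0.0118403
Step 3: Mass loss% = 0.0118403 * 100 = 1.18403% ≈ 1.18%

1.18%


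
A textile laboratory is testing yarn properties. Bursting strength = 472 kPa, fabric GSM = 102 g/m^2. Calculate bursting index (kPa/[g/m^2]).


Formula: Bursting Index = Bursting Strength / Fabric GSM
BI = 472 kPa / 102 g/m^2
BI = 4.627 kPa/(g/m^2)

4.627 kPa/(g/m^2)


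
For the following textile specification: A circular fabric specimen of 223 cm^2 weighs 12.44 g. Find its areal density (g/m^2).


Formula: GSM = mass_g / area_m2
Step 1: Convert area: 223 cm^2 = 223 / 10000 = 0.0223 m^2
Step 2: GSM = 12.44 g / 0.0223 m^2 = 557.8 g/m^2

557.8 g/m^2


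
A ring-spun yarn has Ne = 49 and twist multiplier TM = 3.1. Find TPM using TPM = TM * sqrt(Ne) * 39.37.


Formula: TPM = TM * sqrt(Ne) * 39.37
Step 1: sqrt(Ne) = sqrt(49) = 7
Step 2: TM * sqrt(Ne) = 3.1 * 7 = 21.7
Step 3: TPM = 21.7 * 39.37 = 854 twists/m

854 twists/m


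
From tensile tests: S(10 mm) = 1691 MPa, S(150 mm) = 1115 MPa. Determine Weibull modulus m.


Formula: m = ln(L1/L2) / ln(S2/S1)
Step 1: ln(L1/L2) = ln(10/150) = -2.70805
Step 2: S2/S1 = 1115/1691 = 0.65937
Step 3: ln(S2/S1) = ln(0.65937) = -0.41647
Step 4: m = -2.70805 / -0.41647 = 6.50

6.50 (Weibull m)


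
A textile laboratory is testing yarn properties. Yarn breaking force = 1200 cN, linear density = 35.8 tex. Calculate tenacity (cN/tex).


Formula: Tenacity = Breaking force / Linear density
Tenacity = 1200 cN / 35.8 tex
Tenacity = 33.52 cN/tex

33.52 cN/tex


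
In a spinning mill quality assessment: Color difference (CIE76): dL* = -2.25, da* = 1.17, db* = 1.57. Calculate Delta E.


Formula: Delta E = sqrt(dL*^2 + da*^2 + db*^2)
Step 1: dL*^2 = (-2.25)^2 = 5.0625
Step 2: da*^2 = 1.17^2 = 1.3689
Step 3: db*^2 = 1.57^2 = 2.4649
Step 4: Sum = 5.0625 + 1.3689 + 2.4649 = 8.8963
Step 5: Delta E = sqrt(8.8963) = 2.98

2.98 Delta E


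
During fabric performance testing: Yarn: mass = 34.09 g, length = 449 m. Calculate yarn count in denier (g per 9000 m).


Formula: den = (mass_g / length_m) * 9000
Substituting: den = (34.09 / 449) * 9000
Intermediate: 34.09 / 449 = 0.07592428 g/m
den = 0.07592428 * 9000 = 683.3 denier

683.3 denier


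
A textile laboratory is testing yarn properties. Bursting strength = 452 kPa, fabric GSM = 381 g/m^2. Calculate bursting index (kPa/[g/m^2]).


Formula: Bursting Index = Bursting Strength / Fabric GSM
BI = 452 kPa / 381 g/m^2
BI = 1.186 kPa/(g/m^2)

1.186 kPa/(g/m^2)


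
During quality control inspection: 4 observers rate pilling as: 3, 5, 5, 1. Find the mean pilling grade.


Formula: Mean = sum / count
Sum = 3 + 5 + 5 + 1 = 14
Mean = 14 / 4 = 3.5

3.5


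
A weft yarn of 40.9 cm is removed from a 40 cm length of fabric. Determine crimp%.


Formula: Crimp% = ((L_yarn - L_fabric) / L_fabric) * 100
Step 1: Extension = 40.9 - 40 = 0.9 cm
Step 2: Crimp% = (0.9 / 40) * 100
Step 3: Crimp% = 0.0225 * 100 = 2.25% ≈ 2.3%

2.3%


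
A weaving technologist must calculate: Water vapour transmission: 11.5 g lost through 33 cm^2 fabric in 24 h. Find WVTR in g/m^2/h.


Formula: WVTR = mass_loss / (area * time)
Step 1: Convert area: 33 cm^2 = 0.0033 m^2
Step 2: WVTR = 11.5 g / (0.0033 m^2 * 24 h)
Step 3: WVTR = 11.5 / 0.0792 = 145.2 g/m^2/h

145.2 g/m^2/h


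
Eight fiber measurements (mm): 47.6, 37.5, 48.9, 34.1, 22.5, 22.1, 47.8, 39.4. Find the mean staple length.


Formula: Mean = sum of lengths / count
Sum = 47.6 + 37.5 + 48.9 + 34.1 + 22.5 + 22.1 + 47.8 + 39.4
Sum = 299.9 mm
Mean = 299.9 / 8 = 37.49 mm

37.49 mm


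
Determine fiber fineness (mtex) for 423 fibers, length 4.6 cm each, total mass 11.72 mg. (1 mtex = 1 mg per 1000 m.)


Formula: fineness (mtex) = mass (mg) / total length (km) = (mass_mg / total_length_m) * 1000
Step 1: Convert fiber length: 4.6 cm = 0.046 m
Step 2: Total fiber length = 423 * 0.046 = 19.458 m
Step 3: Linear density = 11.72 mg / 19.458 m = 0.6023 mg/m
Step 4: fineness = 0.6023 * 1000 = 602.3 mtex

602.3 mtex


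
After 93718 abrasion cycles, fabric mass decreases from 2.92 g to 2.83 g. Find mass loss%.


Formula: Mass loss% = ((m_before - m_after) / m_before) * 100
Step 1: Mass loss = 2.92 - 2.83 = 0.09 g
Step 2: Ratio = 0.09 / 2.92 = 0.0308219
Step 3: Mass loss% = 0.0308219 * 100 = 3.08219% ≈ 3.08%

3.08%


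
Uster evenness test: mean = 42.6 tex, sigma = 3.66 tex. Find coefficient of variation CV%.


Formula: CV% = (standard deviation / mean) * 100
Step 1: Ratio = 3.66 / 42.6 = 0.085915
Step 2: CV% = 0.085915 * 100 = 8.5915% ≈ 8.6%

8.6%


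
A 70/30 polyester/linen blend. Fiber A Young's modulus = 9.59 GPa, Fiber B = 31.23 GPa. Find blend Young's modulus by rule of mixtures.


Formula: Blend property = (fraction_A * property_A) + (fraction_B * property_B)
Step 1: Contribution A = 70/100 * 9.59 GPa = 6.713 GPa
Step 2: Contribution B = 30/100 * 31.23 GPa = 9.369 GPa
Step 3: Blend Young's modulus = 6.713 + 9.369 = 16.082 GPa

16.082 GPa


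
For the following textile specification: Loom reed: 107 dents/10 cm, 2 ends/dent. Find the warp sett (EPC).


Formula: EPC = (dents per 10 cm * ends per dent) / 10
Step 1: Total ends per 10 cm = 107 * 2 = 214
Step 2: EPC = 214 / 10 = 21.4 ends/cm

21.4 ends/cm


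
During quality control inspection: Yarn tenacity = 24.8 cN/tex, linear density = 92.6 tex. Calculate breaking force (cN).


Formula: Breaking force = Tenacity * Linear density
F = 24.8 cN/tex * 92.6 tex
F = 2296.48 cN

2296.48 cN


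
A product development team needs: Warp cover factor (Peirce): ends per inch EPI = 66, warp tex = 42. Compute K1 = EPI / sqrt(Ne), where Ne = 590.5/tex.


Formula: K1 = EPI / sqrt(Ne), with Ne = 590.5 / tex_warp
Step 1: Ne = 590.5 / 42 = 14.06
Step 2: sqrt(Ne) = sqrt(14.06) = 3.7497
Step 3: K1 = 66 / 3.7497 = 17.6

17.6


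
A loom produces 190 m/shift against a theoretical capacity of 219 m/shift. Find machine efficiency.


Formula: Efficiency% = (Actual output / Theoretical output) * 100
Efficiency% = (190 / 219) * 100
Efficiency% = 0.86758 * 100 = 86.758% ≈ 86.8%

86.8%


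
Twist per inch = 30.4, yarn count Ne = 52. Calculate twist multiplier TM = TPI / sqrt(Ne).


Formula: TM = TPI / sqrt(Ne)
Step 1: sqrt(Ne) = sqrt(52) = 7.2111
Step 2: TM = 30.4 / 7.2111 = 4.22

4.22 TM


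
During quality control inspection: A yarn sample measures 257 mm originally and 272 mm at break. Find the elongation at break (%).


Formula: Elongation (%) = ((L_break - L0) / L0) * 100
Step 1: Extension = 272 - 257 = 15 mm
Step 2: Elongation = (15 / 257) * 100
Step 3: Elongation = 0.058366 * 100 = 5.8366% ≈ 5.8%

5.8%


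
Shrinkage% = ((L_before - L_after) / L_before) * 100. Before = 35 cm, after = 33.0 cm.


Formula: Shrinkage% = ((L_before - L_after) / L_before) * 100
Step 1: Shrinkage = 35 - 33.0 = 2.0 cm
Step 2: Shrinkage% = (2.0 / 35) * 100
Step 3: Shrinkage% = 0.057143 * 100 = 5.7143% ≈ 5.7%

5.7%


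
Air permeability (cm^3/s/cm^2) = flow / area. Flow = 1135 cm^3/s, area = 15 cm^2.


Formula: Air Permeability = Airflow / Test Area
AP = 1135 cm^3/s / 15 cm^2
AP = 75.7 cm^3/s/cm^2

75.7 cm^3/s/cm^2


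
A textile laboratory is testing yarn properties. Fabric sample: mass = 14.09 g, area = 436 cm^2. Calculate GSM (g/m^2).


Formula: GSM = mass_g / area_m2
Step 1: Convert area: 436 cm^2 = 436 / 10000 = 0.0436 m^2
Step 2: GSM = 14.09 g / 0.0436 m^2 = 323.2 g/m^2

323.2 g/m^2


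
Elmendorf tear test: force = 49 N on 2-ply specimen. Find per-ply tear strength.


Formula: Per-ply strength = Total force / Number of plies
Per-ply = 49 N / 2
Per-ply = 24.5 N

24.5 N


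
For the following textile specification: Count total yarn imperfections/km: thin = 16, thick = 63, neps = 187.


Formula: Total = thin places + thick places + neps
Total = 16 + 63 + 187
Total = 266 imperfections/km

266 imperfections/km


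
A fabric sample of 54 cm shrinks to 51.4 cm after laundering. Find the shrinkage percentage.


Formula: Shrinkage% = ((L_before - L_after) / L_before) * 100
Step 1: Shrinkage = 54 - 51.4 = 2.6 cm
Step 2: Shrinkage% = (2.6 / 54) * 100
Step 3: Shrinkage% = 0.048148 * 100 = 4.8148% ≈ 4.8%

4.8%


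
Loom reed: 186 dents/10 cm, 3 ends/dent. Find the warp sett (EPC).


Formula: EPC = (dents per 10 cm * ends per dent) / 10
Step 1: Total ends per 10 cm = 186 * 3 = 558
Step 2: EPC = 558 / 10 = 55.8 ends/cm

55.8 ends/cm


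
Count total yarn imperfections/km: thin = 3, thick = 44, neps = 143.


Formula: Total = thin places + thick places + neps
Total = 3 + 44 + 143
Total = 190 imperfections/km

190 imperfections/km


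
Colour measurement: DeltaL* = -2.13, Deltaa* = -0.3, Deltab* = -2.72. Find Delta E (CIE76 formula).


Formula: Delta E = sqrt(dL*^2 + da*^2 + db*^2)
Step 1: dL*^2 = (-2.13)^2 = 4.5369
Step 2: da*^2 = (-0.3)^2 = 0.09
Step 3: db*^2 = (-2.72)^2 = 7.3984
Step 4: Sum = 4.5369 + 0.09 + 7.3984 = 12.0253
Step 5: Delta E = sqrt(12.0253) = 3.47

3.47 Delta E


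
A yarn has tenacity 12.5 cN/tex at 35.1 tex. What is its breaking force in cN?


Formula: Breaking force = Tenacity * Linear density
F = 12.5 cN/tex * 35.1 tex
F = 438.75 cN

438.75 cN


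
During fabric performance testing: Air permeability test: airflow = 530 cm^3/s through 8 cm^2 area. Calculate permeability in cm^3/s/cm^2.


Formula: Air Permeability = Airflow / Test Area
AP = 530 cm^3/s / 8 cm^2
AP = 66.3 cm^3/s/cm^2

66.3 cm^3/s/cm^2


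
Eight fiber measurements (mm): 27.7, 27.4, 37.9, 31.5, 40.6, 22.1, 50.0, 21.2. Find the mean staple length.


Formula: Mean = sum of lengths / count
Sum = 27.7 + 27.4 + 37.9 + 31.5 + 40.6 + 22.1 + 50.0 + 21.2
Sum = 258.4 mm
Mean = 258.4 / 8 = 32.30 mm

32.30 mm


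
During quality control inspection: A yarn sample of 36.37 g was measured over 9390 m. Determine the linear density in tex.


Formula: Tex = (mass_g / length_m) * 1000
Substituting: Tex = (36.37 / 9390) * 1000
Intermediate: 36.37 / 9390 = 0.00387327 g/m
Tex = 0.00387327 * 1000 = 3.87 tex

3.87 tex


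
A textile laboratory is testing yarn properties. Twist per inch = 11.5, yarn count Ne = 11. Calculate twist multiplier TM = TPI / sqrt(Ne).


Formula: TM = TPI / sqrt(Ne)
Step 1: sqrt(Ne) = sqrt(11) = 3.3166
Step 2: TM = 11.5 / 3.3166 = 3.47

3.47 TM


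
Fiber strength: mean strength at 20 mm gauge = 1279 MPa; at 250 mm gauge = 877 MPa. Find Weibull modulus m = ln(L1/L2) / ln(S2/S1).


Formula: m = ln(L1/L2) / ln(S2/S1)
Step 1: ln(L1/L2) = ln(20/250) = -2.52573
Step 2: S2/S1 = 877/1279 = 0.68569
Step 3: ln(S2/S1) = ln(0.68569) = -0.37733
Step 4: m = -2.52573 / -0.37733 = 6.69

6.69 (Weibull m)


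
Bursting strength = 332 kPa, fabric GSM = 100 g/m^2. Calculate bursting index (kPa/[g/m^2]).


Formula: Bursting Index = Bursting Strength / Fabric GSM
BI = 332 kPa / 100 g/m^2
BI = 3.320 kPa/(g/m^2)

3.320 kPa/(g/m^2)


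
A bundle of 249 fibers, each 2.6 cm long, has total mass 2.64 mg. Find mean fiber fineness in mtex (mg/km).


Formula: fineness (mtex) = mass (mg) / total length (km) = (mass_mg / total_length_m) * 1000
Step 1: Convert fiber length: 2.6 cm = 0.026 m
Step 2: Total fiber length = 249 * 0.026 = 6.474 m
Step 3: Linear density = 2.64 mg / 6.474 m = 0.4078 mg/m
Step 4: fineness = 0.4078 * 1000 = 407.8 mtex

407.8 mtex


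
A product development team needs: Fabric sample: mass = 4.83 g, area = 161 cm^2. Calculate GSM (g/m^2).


Formula: GSM = mass_g / area_m2
Step 1: Convert area: 161 cm^2 = 161 / 10000 = 0.0161 m^2
Step 2: GSM = 4.83 g / 0.0161 m^2 = 300.0 g/m^2

300.0 g/m^2


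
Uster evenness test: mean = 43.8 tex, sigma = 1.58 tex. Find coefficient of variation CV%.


Formula: CV% = (standard deviation / mean) * 100
Step 1: Ratio = 1.58 / 43.8 = 0.036073
Step 2: CV% = 0.036073 * 100 = 3.6073% ≈ 3.6%

3.6%


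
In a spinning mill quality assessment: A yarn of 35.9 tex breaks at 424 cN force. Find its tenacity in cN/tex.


Formula: Tenacity = Breaking force / Linear density
Tenacity = 424 cN / 35.9 tex
Tenacity = 11.81 cN/tex

11.81 cN/tex
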